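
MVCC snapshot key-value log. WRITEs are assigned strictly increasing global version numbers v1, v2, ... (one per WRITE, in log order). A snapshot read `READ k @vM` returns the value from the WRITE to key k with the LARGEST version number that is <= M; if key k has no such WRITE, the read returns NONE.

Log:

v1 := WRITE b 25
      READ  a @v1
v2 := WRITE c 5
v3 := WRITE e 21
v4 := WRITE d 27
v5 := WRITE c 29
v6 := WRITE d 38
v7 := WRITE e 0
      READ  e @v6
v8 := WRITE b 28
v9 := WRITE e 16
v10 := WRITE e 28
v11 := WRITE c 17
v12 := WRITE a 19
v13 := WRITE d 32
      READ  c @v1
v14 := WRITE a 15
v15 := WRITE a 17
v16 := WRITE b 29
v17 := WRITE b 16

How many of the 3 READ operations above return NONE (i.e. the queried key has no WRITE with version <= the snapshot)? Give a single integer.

v1: WRITE b=25  (b history now [(1, 25)])
READ a @v1: history=[] -> no version <= 1 -> NONE
v2: WRITE c=5  (c history now [(2, 5)])
v3: WRITE e=21  (e history now [(3, 21)])
v4: WRITE d=27  (d history now [(4, 27)])
v5: WRITE c=29  (c history now [(2, 5), (5, 29)])
v6: WRITE d=38  (d history now [(4, 27), (6, 38)])
v7: WRITE e=0  (e history now [(3, 21), (7, 0)])
READ e @v6: history=[(3, 21), (7, 0)] -> pick v3 -> 21
v8: WRITE b=28  (b history now [(1, 25), (8, 28)])
v9: WRITE e=16  (e history now [(3, 21), (7, 0), (9, 16)])
v10: WRITE e=28  (e history now [(3, 21), (7, 0), (9, 16), (10, 28)])
v11: WRITE c=17  (c history now [(2, 5), (5, 29), (11, 17)])
v12: WRITE a=19  (a history now [(12, 19)])
v13: WRITE d=32  (d history now [(4, 27), (6, 38), (13, 32)])
READ c @v1: history=[(2, 5), (5, 29), (11, 17)] -> no version <= 1 -> NONE
v14: WRITE a=15  (a history now [(12, 19), (14, 15)])
v15: WRITE a=17  (a history now [(12, 19), (14, 15), (15, 17)])
v16: WRITE b=29  (b history now [(1, 25), (8, 28), (16, 29)])
v17: WRITE b=16  (b history now [(1, 25), (8, 28), (16, 29), (17, 16)])
Read results in order: ['NONE', '21', 'NONE']
NONE count = 2

Answer: 2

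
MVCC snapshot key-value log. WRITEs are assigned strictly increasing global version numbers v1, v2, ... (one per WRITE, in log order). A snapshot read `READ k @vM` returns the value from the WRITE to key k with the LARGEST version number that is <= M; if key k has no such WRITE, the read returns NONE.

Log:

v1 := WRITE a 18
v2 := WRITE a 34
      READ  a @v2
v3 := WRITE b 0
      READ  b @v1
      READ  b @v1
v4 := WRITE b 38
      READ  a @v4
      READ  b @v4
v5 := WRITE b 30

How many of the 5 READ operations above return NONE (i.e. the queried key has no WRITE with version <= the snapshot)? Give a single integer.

v1: WRITE a=18  (a history now [(1, 18)])
v2: WRITE a=34  (a history now [(1, 18), (2, 34)])
READ a @v2: history=[(1, 18), (2, 34)] -> pick v2 -> 34
v3: WRITE b=0  (b history now [(3, 0)])
READ b @v1: history=[(3, 0)] -> no version <= 1 -> NONE
READ b @v1: history=[(3, 0)] -> no version <= 1 -> NONE
v4: WRITE b=38  (b history now [(3, 0), (4, 38)])
READ a @v4: history=[(1, 18), (2, 34)] -> pick v2 -> 34
READ b @v4: history=[(3, 0), (4, 38)] -> pick v4 -> 38
v5: WRITE b=30  (b history now [(3, 0), (4, 38), (5, 30)])
Read results in order: ['34', 'NONE', 'NONE', '34', '38']
NONE count = 2

Answer: 2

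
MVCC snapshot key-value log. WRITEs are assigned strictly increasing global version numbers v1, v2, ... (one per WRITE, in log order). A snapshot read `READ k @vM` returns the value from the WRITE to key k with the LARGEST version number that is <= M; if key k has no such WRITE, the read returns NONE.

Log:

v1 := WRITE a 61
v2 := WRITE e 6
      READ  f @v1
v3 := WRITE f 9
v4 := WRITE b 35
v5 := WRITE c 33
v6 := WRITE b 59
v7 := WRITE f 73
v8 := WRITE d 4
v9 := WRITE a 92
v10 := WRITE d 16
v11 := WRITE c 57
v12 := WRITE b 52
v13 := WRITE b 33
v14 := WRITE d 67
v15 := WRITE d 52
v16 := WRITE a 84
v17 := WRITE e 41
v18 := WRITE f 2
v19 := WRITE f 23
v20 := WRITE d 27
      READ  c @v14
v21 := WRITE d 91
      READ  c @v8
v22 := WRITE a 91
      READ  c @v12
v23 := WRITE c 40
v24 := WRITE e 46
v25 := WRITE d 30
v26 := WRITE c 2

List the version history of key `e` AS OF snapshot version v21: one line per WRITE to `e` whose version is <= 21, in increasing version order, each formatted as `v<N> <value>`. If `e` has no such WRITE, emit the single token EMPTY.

Answer: v2 6
v17 41

Derivation:
Scan writes for key=e with version <= 21:
  v1 WRITE a 61 -> skip
  v2 WRITE e 6 -> keep
  v3 WRITE f 9 -> skip
  v4 WRITE b 35 -> skip
  v5 WRITE c 33 -> skip
  v6 WRITE b 59 -> skip
  v7 WRITE f 73 -> skip
  v8 WRITE d 4 -> skip
  v9 WRITE a 92 -> skip
  v10 WRITE d 16 -> skip
  v11 WRITE c 57 -> skip
  v12 WRITE b 52 -> skip
  v13 WRITE b 33 -> skip
  v14 WRITE d 67 -> skip
  v15 WRITE d 52 -> skip
  v16 WRITE a 84 -> skip
  v17 WRITE e 41 -> keep
  v18 WRITE f 2 -> skip
  v19 WRITE f 23 -> skip
  v20 WRITE d 27 -> skip
  v21 WRITE d 91 -> skip
  v22 WRITE a 91 -> skip
  v23 WRITE c 40 -> skip
  v24 WRITE e 46 -> drop (> snap)
  v25 WRITE d 30 -> skip
  v26 WRITE c 2 -> skip
Collected: [(2, 6), (17, 41)]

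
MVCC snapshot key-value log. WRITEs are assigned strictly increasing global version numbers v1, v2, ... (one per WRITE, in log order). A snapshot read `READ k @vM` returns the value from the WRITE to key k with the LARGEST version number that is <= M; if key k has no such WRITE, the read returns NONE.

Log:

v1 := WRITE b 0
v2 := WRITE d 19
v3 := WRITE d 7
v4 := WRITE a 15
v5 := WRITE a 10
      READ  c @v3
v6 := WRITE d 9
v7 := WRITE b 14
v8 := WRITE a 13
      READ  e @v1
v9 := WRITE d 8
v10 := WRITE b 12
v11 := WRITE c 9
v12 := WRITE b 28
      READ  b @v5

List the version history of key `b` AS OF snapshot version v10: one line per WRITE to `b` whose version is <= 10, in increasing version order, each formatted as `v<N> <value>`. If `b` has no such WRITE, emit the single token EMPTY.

Answer: v1 0
v7 14
v10 12

Derivation:
Scan writes for key=b with version <= 10:
  v1 WRITE b 0 -> keep
  v2 WRITE d 19 -> skip
  v3 WRITE d 7 -> skip
  v4 WRITE a 15 -> skip
  v5 WRITE a 10 -> skip
  v6 WRITE d 9 -> skip
  v7 WRITE b 14 -> keep
  v8 WRITE a 13 -> skip
  v9 WRITE d 8 -> skip
  v10 WRITE b 12 -> keep
  v11 WRITE c 9 -> skip
  v12 WRITE b 28 -> drop (> snap)
Collected: [(1, 0), (7, 14), (10, 12)]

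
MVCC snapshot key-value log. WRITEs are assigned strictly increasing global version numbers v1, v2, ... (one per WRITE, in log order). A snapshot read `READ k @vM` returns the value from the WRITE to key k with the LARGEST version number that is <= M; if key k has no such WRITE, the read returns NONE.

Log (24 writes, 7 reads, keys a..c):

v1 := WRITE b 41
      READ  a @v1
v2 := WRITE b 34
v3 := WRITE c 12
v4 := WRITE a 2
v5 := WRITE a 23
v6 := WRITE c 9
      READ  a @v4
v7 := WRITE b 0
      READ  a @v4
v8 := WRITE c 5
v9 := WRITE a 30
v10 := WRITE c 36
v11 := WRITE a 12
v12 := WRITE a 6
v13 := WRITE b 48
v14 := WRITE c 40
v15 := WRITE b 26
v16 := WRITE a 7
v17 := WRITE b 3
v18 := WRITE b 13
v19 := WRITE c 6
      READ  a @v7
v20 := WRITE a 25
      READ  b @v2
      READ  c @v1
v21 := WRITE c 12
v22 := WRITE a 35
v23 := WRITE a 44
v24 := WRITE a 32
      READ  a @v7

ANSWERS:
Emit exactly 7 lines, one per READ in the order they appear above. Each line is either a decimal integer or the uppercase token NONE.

v1: WRITE b=41  (b history now [(1, 41)])
READ a @v1: history=[] -> no version <= 1 -> NONE
v2: WRITE b=34  (b history now [(1, 41), (2, 34)])
v3: WRITE c=12  (c history now [(3, 12)])
v4: WRITE a=2  (a history now [(4, 2)])
v5: WRITE a=23  (a history now [(4, 2), (5, 23)])
v6: WRITE c=9  (c history now [(3, 12), (6, 9)])
READ a @v4: history=[(4, 2), (5, 23)] -> pick v4 -> 2
v7: WRITE b=0  (b history now [(1, 41), (2, 34), (7, 0)])
READ a @v4: history=[(4, 2), (5, 23)] -> pick v4 -> 2
v8: WRITE c=5  (c history now [(3, 12), (6, 9), (8, 5)])
v9: WRITE a=30  (a history now [(4, 2), (5, 23), (9, 30)])
v10: WRITE c=36  (c history now [(3, 12), (6, 9), (8, 5), (10, 36)])
v11: WRITE a=12  (a history now [(4, 2), (5, 23), (9, 30), (11, 12)])
v12: WRITE a=6  (a history now [(4, 2), (5, 23), (9, 30), (11, 12), (12, 6)])
v13: WRITE b=48  (b history now [(1, 41), (2, 34), (7, 0), (13, 48)])
v14: WRITE c=40  (c history now [(3, 12), (6, 9), (8, 5), (10, 36), (14, 40)])
v15: WRITE b=26  (b history now [(1, 41), (2, 34), (7, 0), (13, 48), (15, 26)])
v16: WRITE a=7  (a history now [(4, 2), (5, 23), (9, 30), (11, 12), (12, 6), (16, 7)])
v17: WRITE b=3  (b history now [(1, 41), (2, 34), (7, 0), (13, 48), (15, 26), (17, 3)])
v18: WRITE b=13  (b history now [(1, 41), (2, 34), (7, 0), (13, 48), (15, 26), (17, 3), (18, 13)])
v19: WRITE c=6  (c history now [(3, 12), (6, 9), (8, 5), (10, 36), (14, 40), (19, 6)])
READ a @v7: history=[(4, 2), (5, 23), (9, 30), (11, 12), (12, 6), (16, 7)] -> pick v5 -> 23
v20: WRITE a=25  (a history now [(4, 2), (5, 23), (9, 30), (11, 12), (12, 6), (16, 7), (20, 25)])
READ b @v2: history=[(1, 41), (2, 34), (7, 0), (13, 48), (15, 26), (17, 3), (18, 13)] -> pick v2 -> 34
READ c @v1: history=[(3, 12), (6, 9), (8, 5), (10, 36), (14, 40), (19, 6)] -> no version <= 1 -> NONE
v21: WRITE c=12  (c history now [(3, 12), (6, 9), (8, 5), (10, 36), (14, 40), (19, 6), (21, 12)])
v22: WRITE a=35  (a history now [(4, 2), (5, 23), (9, 30), (11, 12), (12, 6), (16, 7), (20, 25), (22, 35)])
v23: WRITE a=44  (a history now [(4, 2), (5, 23), (9, 30), (11, 12), (12, 6), (16, 7), (20, 25), (22, 35), (23, 44)])
v24: WRITE a=32  (a history now [(4, 2), (5, 23), (9, 30), (11, 12), (12, 6), (16, 7), (20, 25), (22, 35), (23, 44), (24, 32)])
READ a @v7: history=[(4, 2), (5, 23), (9, 30), (11, 12), (12, 6), (16, 7), (20, 25), (22, 35), (23, 44), (24, 32)] -> pick v5 -> 23

Answer: NONE
2
2
23
34
NONE
23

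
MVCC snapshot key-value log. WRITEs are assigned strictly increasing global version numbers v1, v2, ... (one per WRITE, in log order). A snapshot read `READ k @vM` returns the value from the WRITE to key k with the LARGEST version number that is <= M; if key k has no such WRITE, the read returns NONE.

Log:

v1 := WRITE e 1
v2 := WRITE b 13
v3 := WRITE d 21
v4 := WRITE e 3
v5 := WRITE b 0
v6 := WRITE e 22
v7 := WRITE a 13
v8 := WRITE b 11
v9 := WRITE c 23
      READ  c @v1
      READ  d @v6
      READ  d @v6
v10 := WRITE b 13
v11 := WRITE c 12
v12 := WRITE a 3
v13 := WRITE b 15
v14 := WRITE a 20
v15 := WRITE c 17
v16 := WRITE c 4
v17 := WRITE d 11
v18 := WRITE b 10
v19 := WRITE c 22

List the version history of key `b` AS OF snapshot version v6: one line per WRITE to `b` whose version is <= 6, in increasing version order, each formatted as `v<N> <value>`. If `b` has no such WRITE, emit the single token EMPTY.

Scan writes for key=b with version <= 6:
  v1 WRITE e 1 -> skip
  v2 WRITE b 13 -> keep
  v3 WRITE d 21 -> skip
  v4 WRITE e 3 -> skip
  v5 WRITE b 0 -> keep
  v6 WRITE e 22 -> skip
  v7 WRITE a 13 -> skip
  v8 WRITE b 11 -> drop (> snap)
  v9 WRITE c 23 -> skip
  v10 WRITE b 13 -> drop (> snap)
  v11 WRITE c 12 -> skip
  v12 WRITE a 3 -> skip
  v13 WRITE b 15 -> drop (> snap)
  v14 WRITE a 20 -> skip
  v15 WRITE c 17 -> skip
  v16 WRITE c 4 -> skip
  v17 WRITE d 11 -> skip
  v18 WRITE b 10 -> drop (> snap)
  v19 WRITE c 22 -> skip
Collected: [(2, 13), (5, 0)]

Answer: v2 13
v5 0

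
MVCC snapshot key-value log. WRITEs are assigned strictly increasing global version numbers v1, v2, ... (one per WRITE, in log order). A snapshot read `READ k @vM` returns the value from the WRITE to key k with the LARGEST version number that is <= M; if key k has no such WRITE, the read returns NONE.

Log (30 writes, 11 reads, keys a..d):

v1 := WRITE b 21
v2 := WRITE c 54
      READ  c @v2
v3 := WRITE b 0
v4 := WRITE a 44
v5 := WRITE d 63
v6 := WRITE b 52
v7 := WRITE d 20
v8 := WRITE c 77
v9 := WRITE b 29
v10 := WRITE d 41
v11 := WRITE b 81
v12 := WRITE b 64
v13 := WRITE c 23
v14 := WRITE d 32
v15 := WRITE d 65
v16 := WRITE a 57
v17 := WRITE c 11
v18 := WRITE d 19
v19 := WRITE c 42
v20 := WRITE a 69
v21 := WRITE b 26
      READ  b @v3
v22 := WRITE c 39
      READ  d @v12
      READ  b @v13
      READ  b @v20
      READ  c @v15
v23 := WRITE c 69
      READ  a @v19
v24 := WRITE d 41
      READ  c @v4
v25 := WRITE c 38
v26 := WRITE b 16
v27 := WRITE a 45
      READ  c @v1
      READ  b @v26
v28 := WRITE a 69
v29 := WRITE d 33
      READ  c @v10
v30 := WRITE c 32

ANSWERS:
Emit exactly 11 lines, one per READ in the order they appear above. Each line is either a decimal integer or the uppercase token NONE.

Answer: 54
0
41
64
64
23
57
54
NONE
16
77

Derivation:
v1: WRITE b=21  (b history now [(1, 21)])
v2: WRITE c=54  (c history now [(2, 54)])
READ c @v2: history=[(2, 54)] -> pick v2 -> 54
v3: WRITE b=0  (b history now [(1, 21), (3, 0)])
v4: WRITE a=44  (a history now [(4, 44)])
v5: WRITE d=63  (d history now [(5, 63)])
v6: WRITE b=52  (b history now [(1, 21), (3, 0), (6, 52)])
v7: WRITE d=20  (d history now [(5, 63), (7, 20)])
v8: WRITE c=77  (c history now [(2, 54), (8, 77)])
v9: WRITE b=29  (b history now [(1, 21), (3, 0), (6, 52), (9, 29)])
v10: WRITE d=41  (d history now [(5, 63), (7, 20), (10, 41)])
v11: WRITE b=81  (b history now [(1, 21), (3, 0), (6, 52), (9, 29), (11, 81)])
v12: WRITE b=64  (b history now [(1, 21), (3, 0), (6, 52), (9, 29), (11, 81), (12, 64)])
v13: WRITE c=23  (c history now [(2, 54), (8, 77), (13, 23)])
v14: WRITE d=32  (d history now [(5, 63), (7, 20), (10, 41), (14, 32)])
v15: WRITE d=65  (d history now [(5, 63), (7, 20), (10, 41), (14, 32), (15, 65)])
v16: WRITE a=57  (a history now [(4, 44), (16, 57)])
v17: WRITE c=11  (c history now [(2, 54), (8, 77), (13, 23), (17, 11)])
v18: WRITE d=19  (d history now [(5, 63), (7, 20), (10, 41), (14, 32), (15, 65), (18, 19)])
v19: WRITE c=42  (c history now [(2, 54), (8, 77), (13, 23), (17, 11), (19, 42)])
v20: WRITE a=69  (a history now [(4, 44), (16, 57), (20, 69)])
v21: WRITE b=26  (b history now [(1, 21), (3, 0), (6, 52), (9, 29), (11, 81), (12, 64), (21, 26)])
READ b @v3: history=[(1, 21), (3, 0), (6, 52), (9, 29), (11, 81), (12, 64), (21, 26)] -> pick v3 -> 0
v22: WRITE c=39  (c history now [(2, 54), (8, 77), (13, 23), (17, 11), (19, 42), (22, 39)])
READ d @v12: history=[(5, 63), (7, 20), (10, 41), (14, 32), (15, 65), (18, 19)] -> pick v10 -> 41
READ b @v13: history=[(1, 21), (3, 0), (6, 52), (9, 29), (11, 81), (12, 64), (21, 26)] -> pick v12 -> 64
READ b @v20: history=[(1, 21), (3, 0), (6, 52), (9, 29), (11, 81), (12, 64), (21, 26)] -> pick v12 -> 64
READ c @v15: history=[(2, 54), (8, 77), (13, 23), (17, 11), (19, 42), (22, 39)] -> pick v13 -> 23
v23: WRITE c=69  (c history now [(2, 54), (8, 77), (13, 23), (17, 11), (19, 42), (22, 39), (23, 69)])
READ a @v19: history=[(4, 44), (16, 57), (20, 69)] -> pick v16 -> 57
v24: WRITE d=41  (d history now [(5, 63), (7, 20), (10, 41), (14, 32), (15, 65), (18, 19), (24, 41)])
READ c @v4: history=[(2, 54), (8, 77), (13, 23), (17, 11), (19, 42), (22, 39), (23, 69)] -> pick v2 -> 54
v25: WRITE c=38  (c history now [(2, 54), (8, 77), (13, 23), (17, 11), (19, 42), (22, 39), (23, 69), (25, 38)])
v26: WRITE b=16  (b history now [(1, 21), (3, 0), (6, 52), (9, 29), (11, 81), (12, 64), (21, 26), (26, 16)])
v27: WRITE a=45  (a history now [(4, 44), (16, 57), (20, 69), (27, 45)])
READ c @v1: history=[(2, 54), (8, 77), (13, 23), (17, 11), (19, 42), (22, 39), (23, 69), (25, 38)] -> no version <= 1 -> NONE
READ b @v26: history=[(1, 21), (3, 0), (6, 52), (9, 29), (11, 81), (12, 64), (21, 26), (26, 16)] -> pick v26 -> 16
v28: WRITE a=69  (a history now [(4, 44), (16, 57), (20, 69), (27, 45), (28, 69)])
v29: WRITE d=33  (d history now [(5, 63), (7, 20), (10, 41), (14, 32), (15, 65), (18, 19), (24, 41), (29, 33)])
READ c @v10: history=[(2, 54), (8, 77), (13, 23), (17, 11), (19, 42), (22, 39), (23, 69), (25, 38)] -> pick v8 -> 77
v30: WRITE c=32  (c history now [(2, 54), (8, 77), (13, 23), (17, 11), (19, 42), (22, 39), (23, 69), (25, 38), (30, 32)])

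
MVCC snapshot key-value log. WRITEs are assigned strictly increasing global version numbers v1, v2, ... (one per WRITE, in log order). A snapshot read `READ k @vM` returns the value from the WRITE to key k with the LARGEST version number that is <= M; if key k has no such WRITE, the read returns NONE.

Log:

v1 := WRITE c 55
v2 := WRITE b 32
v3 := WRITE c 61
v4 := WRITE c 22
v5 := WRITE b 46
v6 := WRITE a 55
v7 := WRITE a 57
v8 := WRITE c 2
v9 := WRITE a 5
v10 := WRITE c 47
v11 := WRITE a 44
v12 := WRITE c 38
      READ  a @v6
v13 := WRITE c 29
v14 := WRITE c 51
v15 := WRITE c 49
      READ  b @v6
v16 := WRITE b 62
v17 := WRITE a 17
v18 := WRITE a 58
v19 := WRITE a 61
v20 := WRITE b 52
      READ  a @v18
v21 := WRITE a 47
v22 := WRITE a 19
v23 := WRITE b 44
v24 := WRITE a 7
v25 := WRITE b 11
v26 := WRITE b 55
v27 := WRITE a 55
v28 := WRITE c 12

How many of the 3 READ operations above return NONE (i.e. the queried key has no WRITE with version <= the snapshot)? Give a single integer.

v1: WRITE c=55  (c history now [(1, 55)])
v2: WRITE b=32  (b history now [(2, 32)])
v3: WRITE c=61  (c history now [(1, 55), (3, 61)])
v4: WRITE c=22  (c history now [(1, 55), (3, 61), (4, 22)])
v5: WRITE b=46  (b history now [(2, 32), (5, 46)])
v6: WRITE a=55  (a history now [(6, 55)])
v7: WRITE a=57  (a history now [(6, 55), (7, 57)])
v8: WRITE c=2  (c history now [(1, 55), (3, 61), (4, 22), (8, 2)])
v9: WRITE a=5  (a history now [(6, 55), (7, 57), (9, 5)])
v10: WRITE c=47  (c history now [(1, 55), (3, 61), (4, 22), (8, 2), (10, 47)])
v11: WRITE a=44  (a history now [(6, 55), (7, 57), (9, 5), (11, 44)])
v12: WRITE c=38  (c history now [(1, 55), (3, 61), (4, 22), (8, 2), (10, 47), (12, 38)])
READ a @v6: history=[(6, 55), (7, 57), (9, 5), (11, 44)] -> pick v6 -> 55
v13: WRITE c=29  (c history now [(1, 55), (3, 61), (4, 22), (8, 2), (10, 47), (12, 38), (13, 29)])
v14: WRITE c=51  (c history now [(1, 55), (3, 61), (4, 22), (8, 2), (10, 47), (12, 38), (13, 29), (14, 51)])
v15: WRITE c=49  (c history now [(1, 55), (3, 61), (4, 22), (8, 2), (10, 47), (12, 38), (13, 29), (14, 51), (15, 49)])
READ b @v6: history=[(2, 32), (5, 46)] -> pick v5 -> 46
v16: WRITE b=62  (b history now [(2, 32), (5, 46), (16, 62)])
v17: WRITE a=17  (a history now [(6, 55), (7, 57), (9, 5), (11, 44), (17, 17)])
v18: WRITE a=58  (a history now [(6, 55), (7, 57), (9, 5), (11, 44), (17, 17), (18, 58)])
v19: WRITE a=61  (a history now [(6, 55), (7, 57), (9, 5), (11, 44), (17, 17), (18, 58), (19, 61)])
v20: WRITE b=52  (b history now [(2, 32), (5, 46), (16, 62), (20, 52)])
READ a @v18: history=[(6, 55), (7, 57), (9, 5), (11, 44), (17, 17), (18, 58), (19, 61)] -> pick v18 -> 58
v21: WRITE a=47  (a history now [(6, 55), (7, 57), (9, 5), (11, 44), (17, 17), (18, 58), (19, 61), (21, 47)])
v22: WRITE a=19  (a history now [(6, 55), (7, 57), (9, 5), (11, 44), (17, 17), (18, 58), (19, 61), (21, 47), (22, 19)])
v23: WRITE b=44  (b history now [(2, 32), (5, 46), (16, 62), (20, 52), (23, 44)])
v24: WRITE a=7  (a history now [(6, 55), (7, 57), (9, 5), (11, 44), (17, 17), (18, 58), (19, 61), (21, 47), (22, 19), (24, 7)])
v25: WRITE b=11  (b history now [(2, 32), (5, 46), (16, 62), (20, 52), (23, 44), (25, 11)])
v26: WRITE b=55  (b history now [(2, 32), (5, 46), (16, 62), (20, 52), (23, 44), (25, 11), (26, 55)])
v27: WRITE a=55  (a history now [(6, 55), (7, 57), (9, 5), (11, 44), (17, 17), (18, 58), (19, 61), (21, 47), (22, 19), (24, 7), (27, 55)])
v28: WRITE c=12  (c history now [(1, 55), (3, 61), (4, 22), (8, 2), (10, 47), (12, 38), (13, 29), (14, 51), (15, 49), (28, 12)])
Read results in order: ['55', '46', '58']
NONE count = 0

Answer: 0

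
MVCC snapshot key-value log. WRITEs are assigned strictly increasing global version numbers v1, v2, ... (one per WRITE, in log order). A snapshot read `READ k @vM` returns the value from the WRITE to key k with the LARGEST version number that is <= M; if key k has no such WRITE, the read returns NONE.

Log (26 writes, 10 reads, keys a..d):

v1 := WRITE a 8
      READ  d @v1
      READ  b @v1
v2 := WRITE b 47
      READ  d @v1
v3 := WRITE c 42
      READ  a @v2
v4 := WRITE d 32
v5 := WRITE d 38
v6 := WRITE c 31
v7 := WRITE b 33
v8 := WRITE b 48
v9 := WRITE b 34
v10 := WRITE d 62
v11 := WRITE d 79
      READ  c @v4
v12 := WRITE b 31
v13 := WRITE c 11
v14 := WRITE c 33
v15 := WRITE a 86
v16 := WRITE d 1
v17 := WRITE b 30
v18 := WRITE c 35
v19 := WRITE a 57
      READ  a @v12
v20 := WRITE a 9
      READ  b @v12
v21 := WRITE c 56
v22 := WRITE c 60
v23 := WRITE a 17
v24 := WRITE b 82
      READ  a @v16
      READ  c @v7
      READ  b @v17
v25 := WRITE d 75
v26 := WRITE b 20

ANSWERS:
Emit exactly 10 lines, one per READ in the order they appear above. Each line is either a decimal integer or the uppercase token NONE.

v1: WRITE a=8  (a history now [(1, 8)])
READ d @v1: history=[] -> no version <= 1 -> NONE
READ b @v1: history=[] -> no version <= 1 -> NONE
v2: WRITE b=47  (b history now [(2, 47)])
READ d @v1: history=[] -> no version <= 1 -> NONE
v3: WRITE c=42  (c history now [(3, 42)])
READ a @v2: history=[(1, 8)] -> pick v1 -> 8
v4: WRITE d=32  (d history now [(4, 32)])
v5: WRITE d=38  (d history now [(4, 32), (5, 38)])
v6: WRITE c=31  (c history now [(3, 42), (6, 31)])
v7: WRITE b=33  (b history now [(2, 47), (7, 33)])
v8: WRITE b=48  (b history now [(2, 47), (7, 33), (8, 48)])
v9: WRITE b=34  (b history now [(2, 47), (7, 33), (8, 48), (9, 34)])
v10: WRITE d=62  (d history now [(4, 32), (5, 38), (10, 62)])
v11: WRITE d=79  (d history now [(4, 32), (5, 38), (10, 62), (11, 79)])
READ c @v4: history=[(3, 42), (6, 31)] -> pick v3 -> 42
v12: WRITE b=31  (b history now [(2, 47), (7, 33), (8, 48), (9, 34), (12, 31)])
v13: WRITE c=11  (c history now [(3, 42), (6, 31), (13, 11)])
v14: WRITE c=33  (c history now [(3, 42), (6, 31), (13, 11), (14, 33)])
v15: WRITE a=86  (a history now [(1, 8), (15, 86)])
v16: WRITE d=1  (d history now [(4, 32), (5, 38), (10, 62), (11, 79), (16, 1)])
v17: WRITE b=30  (b history now [(2, 47), (7, 33), (8, 48), (9, 34), (12, 31), (17, 30)])
v18: WRITE c=35  (c history now [(3, 42), (6, 31), (13, 11), (14, 33), (18, 35)])
v19: WRITE a=57  (a history now [(1, 8), (15, 86), (19, 57)])
READ a @v12: history=[(1, 8), (15, 86), (19, 57)] -> pick v1 -> 8
v20: WRITE a=9  (a history now [(1, 8), (15, 86), (19, 57), (20, 9)])
READ b @v12: history=[(2, 47), (7, 33), (8, 48), (9, 34), (12, 31), (17, 30)] -> pick v12 -> 31
v21: WRITE c=56  (c history now [(3, 42), (6, 31), (13, 11), (14, 33), (18, 35), (21, 56)])
v22: WRITE c=60  (c history now [(3, 42), (6, 31), (13, 11), (14, 33), (18, 35), (21, 56), (22, 60)])
v23: WRITE a=17  (a history now [(1, 8), (15, 86), (19, 57), (20, 9), (23, 17)])
v24: WRITE b=82  (b history now [(2, 47), (7, 33), (8, 48), (9, 34), (12, 31), (17, 30), (24, 82)])
READ a @v16: history=[(1, 8), (15, 86), (19, 57), (20, 9), (23, 17)] -> pick v15 -> 86
READ c @v7: history=[(3, 42), (6, 31), (13, 11), (14, 33), (18, 35), (21, 56), (22, 60)] -> pick v6 -> 31
READ b @v17: history=[(2, 47), (7, 33), (8, 48), (9, 34), (12, 31), (17, 30), (24, 82)] -> pick v17 -> 30
v25: WRITE d=75  (d history now [(4, 32), (5, 38), (10, 62), (11, 79), (16, 1), (25, 75)])
v26: WRITE b=20  (b history now [(2, 47), (7, 33), (8, 48), (9, 34), (12, 31), (17, 30), (24, 82), (26, 20)])

Answer: NONE
NONE
NONE
8
42
8
31
86
31
30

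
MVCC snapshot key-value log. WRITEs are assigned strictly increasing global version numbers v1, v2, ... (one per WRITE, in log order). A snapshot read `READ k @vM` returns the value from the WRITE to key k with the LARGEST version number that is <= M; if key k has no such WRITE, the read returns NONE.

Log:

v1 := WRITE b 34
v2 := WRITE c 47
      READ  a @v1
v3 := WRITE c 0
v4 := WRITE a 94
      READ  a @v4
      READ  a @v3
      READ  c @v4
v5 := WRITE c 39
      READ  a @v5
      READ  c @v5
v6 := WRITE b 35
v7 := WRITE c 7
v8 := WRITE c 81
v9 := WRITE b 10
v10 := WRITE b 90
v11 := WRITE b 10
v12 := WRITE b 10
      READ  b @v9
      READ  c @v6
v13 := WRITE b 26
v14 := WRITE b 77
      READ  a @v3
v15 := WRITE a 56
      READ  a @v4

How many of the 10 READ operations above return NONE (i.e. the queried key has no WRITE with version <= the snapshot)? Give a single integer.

Answer: 3

Derivation:
v1: WRITE b=34  (b history now [(1, 34)])
v2: WRITE c=47  (c history now [(2, 47)])
READ a @v1: history=[] -> no version <= 1 -> NONE
v3: WRITE c=0  (c history now [(2, 47), (3, 0)])
v4: WRITE a=94  (a history now [(4, 94)])
READ a @v4: history=[(4, 94)] -> pick v4 -> 94
READ a @v3: history=[(4, 94)] -> no version <= 3 -> NONE
READ c @v4: history=[(2, 47), (3, 0)] -> pick v3 -> 0
v5: WRITE c=39  (c history now [(2, 47), (3, 0), (5, 39)])
READ a @v5: history=[(4, 94)] -> pick v4 -> 94
READ c @v5: history=[(2, 47), (3, 0), (5, 39)] -> pick v5 -> 39
v6: WRITE b=35  (b history now [(1, 34), (6, 35)])
v7: WRITE c=7  (c history now [(2, 47), (3, 0), (5, 39), (7, 7)])
v8: WRITE c=81  (c history now [(2, 47), (3, 0), (5, 39), (7, 7), (8, 81)])
v9: WRITE b=10  (b history now [(1, 34), (6, 35), (9, 10)])
v10: WRITE b=90  (b history now [(1, 34), (6, 35), (9, 10), (10, 90)])
v11: WRITE b=10  (b history now [(1, 34), (6, 35), (9, 10), (10, 90), (11, 10)])
v12: WRITE b=10  (b history now [(1, 34), (6, 35), (9, 10), (10, 90), (11, 10), (12, 10)])
READ b @v9: history=[(1, 34), (6, 35), (9, 10), (10, 90), (11, 10), (12, 10)] -> pick v9 -> 10
READ c @v6: history=[(2, 47), (3, 0), (5, 39), (7, 7), (8, 81)] -> pick v5 -> 39
v13: WRITE b=26  (b history now [(1, 34), (6, 35), (9, 10), (10, 90), (11, 10), (12, 10), (13, 26)])
v14: WRITE b=77  (b history now [(1, 34), (6, 35), (9, 10), (10, 90), (11, 10), (12, 10), (13, 26), (14, 77)])
READ a @v3: history=[(4, 94)] -> no version <= 3 -> NONE
v15: WRITE a=56  (a history now [(4, 94), (15, 56)])
READ a @v4: history=[(4, 94), (15, 56)] -> pick v4 -> 94
Read results in order: ['NONE', '94', 'NONE', '0', '94', '39', '10', '39', 'NONE', '94']
NONE count = 3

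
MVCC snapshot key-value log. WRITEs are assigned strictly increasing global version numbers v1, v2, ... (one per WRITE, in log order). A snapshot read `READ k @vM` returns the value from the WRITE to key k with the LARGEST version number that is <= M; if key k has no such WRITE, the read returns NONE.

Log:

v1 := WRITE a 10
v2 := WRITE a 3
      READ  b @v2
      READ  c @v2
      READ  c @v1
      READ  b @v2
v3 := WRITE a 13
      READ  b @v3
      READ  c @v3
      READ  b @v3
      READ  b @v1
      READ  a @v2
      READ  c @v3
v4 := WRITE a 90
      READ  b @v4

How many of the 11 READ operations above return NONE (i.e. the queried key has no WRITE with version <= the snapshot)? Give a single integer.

Answer: 10

Derivation:
v1: WRITE a=10  (a history now [(1, 10)])
v2: WRITE a=3  (a history now [(1, 10), (2, 3)])
READ b @v2: history=[] -> no version <= 2 -> NONE
READ c @v2: history=[] -> no version <= 2 -> NONE
READ c @v1: history=[] -> no version <= 1 -> NONE
READ b @v2: history=[] -> no version <= 2 -> NONE
v3: WRITE a=13  (a history now [(1, 10), (2, 3), (3, 13)])
READ b @v3: history=[] -> no version <= 3 -> NONE
READ c @v3: history=[] -> no version <= 3 -> NONE
READ b @v3: history=[] -> no version <= 3 -> NONE
READ b @v1: history=[] -> no version <= 1 -> NONE
READ a @v2: history=[(1, 10), (2, 3), (3, 13)] -> pick v2 -> 3
READ c @v3: history=[] -> no version <= 3 -> NONE
v4: WRITE a=90  (a history now [(1, 10), (2, 3), (3, 13), (4, 90)])
READ b @v4: history=[] -> no version <= 4 -> NONE
Read results in order: ['NONE', 'NONE', 'NONE', 'NONE', 'NONE', 'NONE', 'NONE', 'NONE', '3', 'NONE', 'NONE']
NONE count = 10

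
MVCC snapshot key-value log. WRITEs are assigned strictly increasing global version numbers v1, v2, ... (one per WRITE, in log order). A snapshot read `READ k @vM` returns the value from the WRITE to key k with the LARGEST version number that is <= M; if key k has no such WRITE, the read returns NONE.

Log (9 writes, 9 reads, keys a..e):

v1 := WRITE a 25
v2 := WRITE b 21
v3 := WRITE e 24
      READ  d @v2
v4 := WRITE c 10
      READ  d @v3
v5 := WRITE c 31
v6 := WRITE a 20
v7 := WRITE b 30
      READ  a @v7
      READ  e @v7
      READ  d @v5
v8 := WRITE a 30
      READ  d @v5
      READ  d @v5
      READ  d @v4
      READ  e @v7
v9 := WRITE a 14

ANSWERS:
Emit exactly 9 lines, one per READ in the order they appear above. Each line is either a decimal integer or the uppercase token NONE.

Answer: NONE
NONE
20
24
NONE
NONE
NONE
NONE
24

Derivation:
v1: WRITE a=25  (a history now [(1, 25)])
v2: WRITE b=21  (b history now [(2, 21)])
v3: WRITE e=24  (e history now [(3, 24)])
READ d @v2: history=[] -> no version <= 2 -> NONE
v4: WRITE c=10  (c history now [(4, 10)])
READ d @v3: history=[] -> no version <= 3 -> NONE
v5: WRITE c=31  (c history now [(4, 10), (5, 31)])
v6: WRITE a=20  (a history now [(1, 25), (6, 20)])
v7: WRITE b=30  (b history now [(2, 21), (7, 30)])
READ a @v7: history=[(1, 25), (6, 20)] -> pick v6 -> 20
READ e @v7: history=[(3, 24)] -> pick v3 -> 24
READ d @v5: history=[] -> no version <= 5 -> NONE
v8: WRITE a=30  (a history now [(1, 25), (6, 20), (8, 30)])
READ d @v5: history=[] -> no version <= 5 -> NONE
READ d @v5: history=[] -> no version <= 5 -> NONE
READ d @v4: history=[] -> no version <= 4 -> NONE
READ e @v7: history=[(3, 24)] -> pick v3 -> 24
v9: WRITE a=14  (a history now [(1, 25), (6, 20), (8, 30), (9, 14)])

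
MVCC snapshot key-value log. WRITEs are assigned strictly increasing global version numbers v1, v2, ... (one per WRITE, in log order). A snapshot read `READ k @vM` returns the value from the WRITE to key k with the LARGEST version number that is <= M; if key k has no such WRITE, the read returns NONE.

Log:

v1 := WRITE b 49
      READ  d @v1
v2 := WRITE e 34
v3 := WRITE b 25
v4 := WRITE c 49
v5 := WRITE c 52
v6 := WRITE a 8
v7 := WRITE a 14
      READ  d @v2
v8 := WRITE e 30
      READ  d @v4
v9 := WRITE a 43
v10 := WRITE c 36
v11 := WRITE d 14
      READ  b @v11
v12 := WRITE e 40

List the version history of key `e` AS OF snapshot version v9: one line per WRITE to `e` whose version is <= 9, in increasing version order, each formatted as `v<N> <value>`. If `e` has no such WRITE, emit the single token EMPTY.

Scan writes for key=e with version <= 9:
  v1 WRITE b 49 -> skip
  v2 WRITE e 34 -> keep
  v3 WRITE b 25 -> skip
  v4 WRITE c 49 -> skip
  v5 WRITE c 52 -> skip
  v6 WRITE a 8 -> skip
  v7 WRITE a 14 -> skip
  v8 WRITE e 30 -> keep
  v9 WRITE a 43 -> skip
  v10 WRITE c 36 -> skip
  v11 WRITE d 14 -> skip
  v12 WRITE e 40 -> drop (> snap)
Collected: [(2, 34), (8, 30)]

Answer: v2 34
v8 30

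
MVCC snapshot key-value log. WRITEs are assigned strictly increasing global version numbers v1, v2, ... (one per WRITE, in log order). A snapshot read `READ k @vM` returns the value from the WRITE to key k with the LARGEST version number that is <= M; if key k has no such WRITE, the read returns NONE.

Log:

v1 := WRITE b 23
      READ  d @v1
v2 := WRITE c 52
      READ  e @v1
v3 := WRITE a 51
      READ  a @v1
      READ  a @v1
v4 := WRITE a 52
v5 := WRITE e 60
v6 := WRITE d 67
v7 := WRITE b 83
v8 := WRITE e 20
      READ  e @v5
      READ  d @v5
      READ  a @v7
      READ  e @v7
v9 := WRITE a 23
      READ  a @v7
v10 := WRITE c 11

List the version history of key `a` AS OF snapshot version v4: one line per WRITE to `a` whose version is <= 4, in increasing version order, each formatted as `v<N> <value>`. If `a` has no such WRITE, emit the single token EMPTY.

Scan writes for key=a with version <= 4:
  v1 WRITE b 23 -> skip
  v2 WRITE c 52 -> skip
  v3 WRITE a 51 -> keep
  v4 WRITE a 52 -> keep
  v5 WRITE e 60 -> skip
  v6 WRITE d 67 -> skip
  v7 WRITE b 83 -> skip
  v8 WRITE e 20 -> skip
  v9 WRITE a 23 -> drop (> snap)
  v10 WRITE c 11 -> skip
Collected: [(3, 51), (4, 52)]

Answer: v3 51
v4 52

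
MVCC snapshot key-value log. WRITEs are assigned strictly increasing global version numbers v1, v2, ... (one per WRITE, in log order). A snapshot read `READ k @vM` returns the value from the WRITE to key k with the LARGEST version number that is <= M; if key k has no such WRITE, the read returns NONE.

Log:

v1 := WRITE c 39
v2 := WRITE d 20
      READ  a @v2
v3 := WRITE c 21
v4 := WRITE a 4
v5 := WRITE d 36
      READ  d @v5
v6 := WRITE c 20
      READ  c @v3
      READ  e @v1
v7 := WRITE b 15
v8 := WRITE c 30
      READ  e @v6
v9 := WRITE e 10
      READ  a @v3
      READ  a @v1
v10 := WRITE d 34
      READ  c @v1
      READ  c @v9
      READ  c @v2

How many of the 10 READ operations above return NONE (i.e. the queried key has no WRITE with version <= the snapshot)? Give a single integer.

v1: WRITE c=39  (c history now [(1, 39)])
v2: WRITE d=20  (d history now [(2, 20)])
READ a @v2: history=[] -> no version <= 2 -> NONE
v3: WRITE c=21  (c history now [(1, 39), (3, 21)])
v4: WRITE a=4  (a history now [(4, 4)])
v5: WRITE d=36  (d history now [(2, 20), (5, 36)])
READ d @v5: history=[(2, 20), (5, 36)] -> pick v5 -> 36
v6: WRITE c=20  (c history now [(1, 39), (3, 21), (6, 20)])
READ c @v3: history=[(1, 39), (3, 21), (6, 20)] -> pick v3 -> 21
READ e @v1: history=[] -> no version <= 1 -> NONE
v7: WRITE b=15  (b history now [(7, 15)])
v8: WRITE c=30  (c history now [(1, 39), (3, 21), (6, 20), (8, 30)])
READ e @v6: history=[] -> no version <= 6 -> NONE
v9: WRITE e=10  (e history now [(9, 10)])
READ a @v3: history=[(4, 4)] -> no version <= 3 -> NONE
READ a @v1: history=[(4, 4)] -> no version <= 1 -> NONE
v10: WRITE d=34  (d history now [(2, 20), (5, 36), (10, 34)])
READ c @v1: history=[(1, 39), (3, 21), (6, 20), (8, 30)] -> pick v1 -> 39
READ c @v9: history=[(1, 39), (3, 21), (6, 20), (8, 30)] -> pick v8 -> 30
READ c @v2: history=[(1, 39), (3, 21), (6, 20), (8, 30)] -> pick v1 -> 39
Read results in order: ['NONE', '36', '21', 'NONE', 'NONE', 'NONE', 'NONE', '39', '30', '39']
NONE count = 5

Answer: 5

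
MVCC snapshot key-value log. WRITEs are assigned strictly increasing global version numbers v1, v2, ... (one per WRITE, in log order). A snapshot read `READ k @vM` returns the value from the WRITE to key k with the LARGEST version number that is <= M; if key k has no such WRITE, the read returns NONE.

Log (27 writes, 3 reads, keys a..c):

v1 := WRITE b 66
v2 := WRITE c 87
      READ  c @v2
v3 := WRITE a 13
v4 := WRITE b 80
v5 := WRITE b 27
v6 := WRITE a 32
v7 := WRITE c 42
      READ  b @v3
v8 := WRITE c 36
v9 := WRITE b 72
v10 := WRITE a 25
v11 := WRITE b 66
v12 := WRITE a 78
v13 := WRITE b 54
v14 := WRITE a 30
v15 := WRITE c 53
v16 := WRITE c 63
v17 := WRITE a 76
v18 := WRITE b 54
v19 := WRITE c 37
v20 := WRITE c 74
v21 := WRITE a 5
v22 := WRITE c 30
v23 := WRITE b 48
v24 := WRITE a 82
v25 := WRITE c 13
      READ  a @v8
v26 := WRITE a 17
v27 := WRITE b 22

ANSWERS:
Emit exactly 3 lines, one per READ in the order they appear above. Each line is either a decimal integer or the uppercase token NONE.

v1: WRITE b=66  (b history now [(1, 66)])
v2: WRITE c=87  (c history now [(2, 87)])
READ c @v2: history=[(2, 87)] -> pick v2 -> 87
v3: WRITE a=13  (a history now [(3, 13)])
v4: WRITE b=80  (b history now [(1, 66), (4, 80)])
v5: WRITE b=27  (b history now [(1, 66), (4, 80), (5, 27)])
v6: WRITE a=32  (a history now [(3, 13), (6, 32)])
v7: WRITE c=42  (c history now [(2, 87), (7, 42)])
READ b @v3: history=[(1, 66), (4, 80), (5, 27)] -> pick v1 -> 66
v8: WRITE c=36  (c history now [(2, 87), (7, 42), (8, 36)])
v9: WRITE b=72  (b history now [(1, 66), (4, 80), (5, 27), (9, 72)])
v10: WRITE a=25  (a history now [(3, 13), (6, 32), (10, 25)])
v11: WRITE b=66  (b history now [(1, 66), (4, 80), (5, 27), (9, 72), (11, 66)])
v12: WRITE a=78  (a history now [(3, 13), (6, 32), (10, 25), (12, 78)])
v13: WRITE b=54  (b history now [(1, 66), (4, 80), (5, 27), (9, 72), (11, 66), (13, 54)])
v14: WRITE a=30  (a history now [(3, 13), (6, 32), (10, 25), (12, 78), (14, 30)])
v15: WRITE c=53  (c history now [(2, 87), (7, 42), (8, 36), (15, 53)])
v16: WRITE c=63  (c history now [(2, 87), (7, 42), (8, 36), (15, 53), (16, 63)])
v17: WRITE a=76  (a history now [(3, 13), (6, 32), (10, 25), (12, 78), (14, 30), (17, 76)])
v18: WRITE b=54  (b history now [(1, 66), (4, 80), (5, 27), (9, 72), (11, 66), (13, 54), (18, 54)])
v19: WRITE c=37  (c history now [(2, 87), (7, 42), (8, 36), (15, 53), (16, 63), (19, 37)])
v20: WRITE c=74  (c history now [(2, 87), (7, 42), (8, 36), (15, 53), (16, 63), (19, 37), (20, 74)])
v21: WRITE a=5  (a history now [(3, 13), (6, 32), (10, 25), (12, 78), (14, 30), (17, 76), (21, 5)])
v22: WRITE c=30  (c history now [(2, 87), (7, 42), (8, 36), (15, 53), (16, 63), (19, 37), (20, 74), (22, 30)])
v23: WRITE b=48  (b history now [(1, 66), (4, 80), (5, 27), (9, 72), (11, 66), (13, 54), (18, 54), (23, 48)])
v24: WRITE a=82  (a history now [(3, 13), (6, 32), (10, 25), (12, 78), (14, 30), (17, 76), (21, 5), (24, 82)])
v25: WRITE c=13  (c history now [(2, 87), (7, 42), (8, 36), (15, 53), (16, 63), (19, 37), (20, 74), (22, 30), (25, 13)])
READ a @v8: history=[(3, 13), (6, 32), (10, 25), (12, 78), (14, 30), (17, 76), (21, 5), (24, 82)] -> pick v6 -> 32
v26: WRITE a=17  (a history now [(3, 13), (6, 32), (10, 25), (12, 78), (14, 30), (17, 76), (21, 5), (24, 82), (26, 17)])
v27: WRITE b=22  (b history now [(1, 66), (4, 80), (5, 27), (9, 72), (11, 66), (13, 54), (18, 54), (23, 48), (27, 22)])

Answer: 87
66
32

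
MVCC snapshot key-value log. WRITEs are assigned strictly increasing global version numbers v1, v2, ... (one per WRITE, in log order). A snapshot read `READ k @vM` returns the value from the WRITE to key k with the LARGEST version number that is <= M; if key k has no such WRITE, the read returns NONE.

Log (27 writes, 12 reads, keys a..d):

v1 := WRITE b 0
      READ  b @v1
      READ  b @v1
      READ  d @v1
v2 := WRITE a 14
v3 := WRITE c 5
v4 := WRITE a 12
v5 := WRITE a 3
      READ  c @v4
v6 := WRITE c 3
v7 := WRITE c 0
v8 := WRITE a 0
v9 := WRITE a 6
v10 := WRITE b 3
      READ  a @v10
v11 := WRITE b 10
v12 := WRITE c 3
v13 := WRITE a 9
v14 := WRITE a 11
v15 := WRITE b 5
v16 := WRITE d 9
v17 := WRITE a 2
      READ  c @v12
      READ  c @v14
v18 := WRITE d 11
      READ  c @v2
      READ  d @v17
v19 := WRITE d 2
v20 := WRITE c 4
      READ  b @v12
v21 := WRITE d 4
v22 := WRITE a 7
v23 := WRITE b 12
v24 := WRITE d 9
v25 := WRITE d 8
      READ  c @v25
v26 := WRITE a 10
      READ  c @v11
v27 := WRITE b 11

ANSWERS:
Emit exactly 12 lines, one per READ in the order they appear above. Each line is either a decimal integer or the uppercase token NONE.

Answer: 0
0
NONE
5
6
3
3
NONE
9
10
4
0

Derivation:
v1: WRITE b=0  (b history now [(1, 0)])
READ b @v1: history=[(1, 0)] -> pick v1 -> 0
READ b @v1: history=[(1, 0)] -> pick v1 -> 0
READ d @v1: history=[] -> no version <= 1 -> NONE
v2: WRITE a=14  (a history now [(2, 14)])
v3: WRITE c=5  (c history now [(3, 5)])
v4: WRITE a=12  (a history now [(2, 14), (4, 12)])
v5: WRITE a=3  (a history now [(2, 14), (4, 12), (5, 3)])
READ c @v4: history=[(3, 5)] -> pick v3 -> 5
v6: WRITE c=3  (c history now [(3, 5), (6, 3)])
v7: WRITE c=0  (c history now [(3, 5), (6, 3), (7, 0)])
v8: WRITE a=0  (a history now [(2, 14), (4, 12), (5, 3), (8, 0)])
v9: WRITE a=6  (a history now [(2, 14), (4, 12), (5, 3), (8, 0), (9, 6)])
v10: WRITE b=3  (b history now [(1, 0), (10, 3)])
READ a @v10: history=[(2, 14), (4, 12), (5, 3), (8, 0), (9, 6)] -> pick v9 -> 6
v11: WRITE b=10  (b history now [(1, 0), (10, 3), (11, 10)])
v12: WRITE c=3  (c history now [(3, 5), (6, 3), (7, 0), (12, 3)])
v13: WRITE a=9  (a history now [(2, 14), (4, 12), (5, 3), (8, 0), (9, 6), (13, 9)])
v14: WRITE a=11  (a history now [(2, 14), (4, 12), (5, 3), (8, 0), (9, 6), (13, 9), (14, 11)])
v15: WRITE b=5  (b history now [(1, 0), (10, 3), (11, 10), (15, 5)])
v16: WRITE d=9  (d history now [(16, 9)])
v17: WRITE a=2  (a history now [(2, 14), (4, 12), (5, 3), (8, 0), (9, 6), (13, 9), (14, 11), (17, 2)])
READ c @v12: history=[(3, 5), (6, 3), (7, 0), (12, 3)] -> pick v12 -> 3
READ c @v14: history=[(3, 5), (6, 3), (7, 0), (12, 3)] -> pick v12 -> 3
v18: WRITE d=11  (d history now [(16, 9), (18, 11)])
READ c @v2: history=[(3, 5), (6, 3), (7, 0), (12, 3)] -> no version <= 2 -> NONE
READ d @v17: history=[(16, 9), (18, 11)] -> pick v16 -> 9
v19: WRITE d=2  (d history now [(16, 9), (18, 11), (19, 2)])
v20: WRITE c=4  (c history now [(3, 5), (6, 3), (7, 0), (12, 3), (20, 4)])
READ b @v12: history=[(1, 0), (10, 3), (11, 10), (15, 5)] -> pick v11 -> 10
v21: WRITE d=4  (d history now [(16, 9), (18, 11), (19, 2), (21, 4)])
v22: WRITE a=7  (a history now [(2, 14), (4, 12), (5, 3), (8, 0), (9, 6), (13, 9), (14, 11), (17, 2), (22, 7)])
v23: WRITE b=12  (b history now [(1, 0), (10, 3), (11, 10), (15, 5), (23, 12)])
v24: WRITE d=9  (d history now [(16, 9), (18, 11), (19, 2), (21, 4), (24, 9)])
v25: WRITE d=8  (d history now [(16, 9), (18, 11), (19, 2), (21, 4), (24, 9), (25, 8)])
READ c @v25: history=[(3, 5), (6, 3), (7, 0), (12, 3), (20, 4)] -> pick v20 -> 4
v26: WRITE a=10  (a history now [(2, 14), (4, 12), (5, 3), (8, 0), (9, 6), (13, 9), (14, 11), (17, 2), (22, 7), (26, 10)])
READ c @v11: history=[(3, 5), (6, 3), (7, 0), (12, 3), (20, 4)] -> pick v7 -> 0
v27: WRITE b=11  (b history now [(1, 0), (10, 3), (11, 10), (15, 5), (23, 12), (27, 11)])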